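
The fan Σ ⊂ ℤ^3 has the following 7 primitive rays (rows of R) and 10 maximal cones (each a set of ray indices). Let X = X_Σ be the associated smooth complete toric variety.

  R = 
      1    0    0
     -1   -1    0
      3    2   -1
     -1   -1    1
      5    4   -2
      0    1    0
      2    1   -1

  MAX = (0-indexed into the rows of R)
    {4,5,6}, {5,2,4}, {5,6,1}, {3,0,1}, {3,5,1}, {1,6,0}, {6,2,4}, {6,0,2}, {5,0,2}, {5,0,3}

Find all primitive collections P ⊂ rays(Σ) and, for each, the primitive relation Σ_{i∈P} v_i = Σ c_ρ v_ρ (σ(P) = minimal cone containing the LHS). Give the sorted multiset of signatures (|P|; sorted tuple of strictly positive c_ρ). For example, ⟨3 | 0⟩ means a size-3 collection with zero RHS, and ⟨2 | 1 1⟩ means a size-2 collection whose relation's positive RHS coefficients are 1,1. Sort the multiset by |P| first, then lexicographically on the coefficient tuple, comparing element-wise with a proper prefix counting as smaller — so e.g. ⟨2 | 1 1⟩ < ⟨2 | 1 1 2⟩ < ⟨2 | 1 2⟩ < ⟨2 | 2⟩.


Δ(Σ) — 7 vertices, 9 min non-faces:

  P = {1,2}:  v_{1} + v_{2} = v_{6}  ⇒ sig = ⟨2 | 1⟩
  P = {3,6}:  v_{3} + v_{6} = v_{0}  ⇒ sig = ⟨2 | 1⟩
  P = {3,4}:  v_{3} + v_{4} = v_{0} + v_{2} + v_{5}  ⇒ sig = ⟨2 | 1 1 1⟩
  P = {1,4}:  v_{1} + v_{4} = v_{5} + 2·v_{6}  ⇒ sig = ⟨2 | 1 2⟩
  P = {2,3}:  v_{2} + v_{3} = 2·v_{0} + v_{5}  ⇒ sig = ⟨2 | 1 2⟩
  P = {0,4}:  v_{0} + v_{4} = 2·v_{2}  ⇒ sig = ⟨2 | 2⟩
  P = {0,1,5}:  v_{0} + v_{1} + v_{5} = 0  ⇒ sig = ⟨3 | 0⟩
  P = {0,5,6}:  v_{0} + v_{5} + v_{6} = v_{2}  ⇒ sig = ⟨3 | 1⟩
  P = {2,5,6}:  v_{2} + v_{5} + v_{6} = v_{4}  ⇒ sig = ⟨3 | 1⟩

Hence PRS(X_Σ) =
    ⟨2 | 1⟩
    ⟨2 | 1⟩
    ⟨2 | 1 1 1⟩
    ⟨2 | 1 2⟩
    ⟨2 | 1 2⟩
    ⟨2 | 2⟩
    ⟨3 | 0⟩
    ⟨3 | 1⟩
    ⟨3 | 1⟩


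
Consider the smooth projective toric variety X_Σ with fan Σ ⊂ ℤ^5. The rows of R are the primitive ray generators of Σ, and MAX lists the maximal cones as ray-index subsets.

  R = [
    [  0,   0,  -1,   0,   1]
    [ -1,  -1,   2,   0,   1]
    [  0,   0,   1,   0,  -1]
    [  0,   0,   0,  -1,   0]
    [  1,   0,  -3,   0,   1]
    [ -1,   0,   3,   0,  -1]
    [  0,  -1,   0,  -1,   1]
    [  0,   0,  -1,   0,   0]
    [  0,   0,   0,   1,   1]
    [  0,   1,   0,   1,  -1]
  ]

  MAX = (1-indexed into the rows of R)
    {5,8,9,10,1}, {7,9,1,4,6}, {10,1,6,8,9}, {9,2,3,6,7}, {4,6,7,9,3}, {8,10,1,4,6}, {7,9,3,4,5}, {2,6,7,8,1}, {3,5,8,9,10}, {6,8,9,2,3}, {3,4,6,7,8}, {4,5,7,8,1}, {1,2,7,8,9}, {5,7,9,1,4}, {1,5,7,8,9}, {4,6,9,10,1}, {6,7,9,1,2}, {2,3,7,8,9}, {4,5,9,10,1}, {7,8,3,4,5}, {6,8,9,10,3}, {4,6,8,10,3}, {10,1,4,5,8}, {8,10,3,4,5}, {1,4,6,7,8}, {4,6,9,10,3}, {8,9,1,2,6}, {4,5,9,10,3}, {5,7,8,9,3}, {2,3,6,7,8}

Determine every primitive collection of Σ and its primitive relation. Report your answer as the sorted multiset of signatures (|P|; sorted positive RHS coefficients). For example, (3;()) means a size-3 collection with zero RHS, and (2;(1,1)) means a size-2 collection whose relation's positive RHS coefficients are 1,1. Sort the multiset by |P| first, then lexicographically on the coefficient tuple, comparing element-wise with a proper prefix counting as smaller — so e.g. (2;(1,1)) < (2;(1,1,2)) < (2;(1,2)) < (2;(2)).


Minimal non-faces — 8 found among 10 rays, 30 max cones:

  • {1,3}:  v_{1} + v_{3} = 0  ⇒ sig = (2;())
  • {5,6}:  v_{5} + v_{6} = 0  ⇒ sig = (2;())
  • {7,10}:  v_{7} + v_{10} = 0  ⇒ sig = (2;())
  • {2,4}:  v_{2} + v_{4} = v_{1} + v_{6} + v_{7}  ⇒ sig = (2;(1,1,1))
  • {2,5}:  v_{2} + v_{5} = v_{7} + v_{8} + v_{9}  ⇒ sig = (2;(1,1,1))
  • {2,10}:  v_{2} + v_{10} = v_{6} + v_{8} + v_{9}  ⇒ sig = (2;(1,1,1))
  • {4,8,9}:  v_{4} + v_{8} + v_{9} = v_{1}  ⇒ sig = (3;(1))
  • {6,7,8,9}:  v_{6} + v_{7} + v_{8} + v_{9} = v_{2}  ⇒ sig = (4;(1))

Sorted signature multiset PRS(X):
[(2;()), (2;()), (2;()), (2;(1,1,1)), (2;(1,1,1)), (2;(1,1,1)), (3;(1)), (4;(1))]


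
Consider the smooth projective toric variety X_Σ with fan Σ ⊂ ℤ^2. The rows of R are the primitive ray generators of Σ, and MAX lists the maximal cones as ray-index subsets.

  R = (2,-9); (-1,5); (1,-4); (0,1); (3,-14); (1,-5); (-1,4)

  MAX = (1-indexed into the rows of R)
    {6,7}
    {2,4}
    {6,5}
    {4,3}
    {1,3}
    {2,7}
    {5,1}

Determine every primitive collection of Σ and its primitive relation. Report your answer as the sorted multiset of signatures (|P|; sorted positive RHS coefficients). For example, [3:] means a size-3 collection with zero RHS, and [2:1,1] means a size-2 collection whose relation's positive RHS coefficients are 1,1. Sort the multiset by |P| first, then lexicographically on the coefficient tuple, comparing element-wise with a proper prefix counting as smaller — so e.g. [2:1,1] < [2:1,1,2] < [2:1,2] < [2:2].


Primitive collections (14):

  {2,6}:  v_{2} + v_{6} = 0 — sig = [2:]
  {3,7}:  v_{3} + v_{7} = 0 — sig = [2:]
  {1,2}:  v_{1} + v_{2} = v_{3} — sig = [2:1]
  {1,6}:  v_{1} + v_{6} = v_{5} — sig = [2:1]
  {1,7}:  v_{1} + v_{7} = v_{6} — sig = [2:1]
  {2,3}:  v_{2} + v_{3} = v_{4} — sig = [2:1]
  {2,5}:  v_{2} + v_{5} = v_{1} — sig = [2:1]
  {3,6}:  v_{3} + v_{6} = v_{1} — sig = [2:1]
  {4,6}:  v_{4} + v_{6} = v_{3} — sig = [2:1]
  {4,7}:  v_{4} + v_{7} = v_{2} — sig = [2:1]
  {4,5}:  v_{4} + v_{5} = v_{1} + v_{3} — sig = [2:1,1]
  {1,4}:  v_{1} + v_{4} = 2·v_{3} — sig = [2:2]
  {3,5}:  v_{3} + v_{5} = 2·v_{1} — sig = [2:2]
  {5,7}:  v_{5} + v_{7} = 2·v_{6} — sig = [2:2]

Sorted signature multiset PRS(X):
    [2:]
    [2:]
    [2:1]
    [2:1]
    [2:1]
    [2:1]
    [2:1]
    [2:1]
    [2:1]
    [2:1]
    [2:1,1]
    [2:2]
    [2:2]
    [2:2]


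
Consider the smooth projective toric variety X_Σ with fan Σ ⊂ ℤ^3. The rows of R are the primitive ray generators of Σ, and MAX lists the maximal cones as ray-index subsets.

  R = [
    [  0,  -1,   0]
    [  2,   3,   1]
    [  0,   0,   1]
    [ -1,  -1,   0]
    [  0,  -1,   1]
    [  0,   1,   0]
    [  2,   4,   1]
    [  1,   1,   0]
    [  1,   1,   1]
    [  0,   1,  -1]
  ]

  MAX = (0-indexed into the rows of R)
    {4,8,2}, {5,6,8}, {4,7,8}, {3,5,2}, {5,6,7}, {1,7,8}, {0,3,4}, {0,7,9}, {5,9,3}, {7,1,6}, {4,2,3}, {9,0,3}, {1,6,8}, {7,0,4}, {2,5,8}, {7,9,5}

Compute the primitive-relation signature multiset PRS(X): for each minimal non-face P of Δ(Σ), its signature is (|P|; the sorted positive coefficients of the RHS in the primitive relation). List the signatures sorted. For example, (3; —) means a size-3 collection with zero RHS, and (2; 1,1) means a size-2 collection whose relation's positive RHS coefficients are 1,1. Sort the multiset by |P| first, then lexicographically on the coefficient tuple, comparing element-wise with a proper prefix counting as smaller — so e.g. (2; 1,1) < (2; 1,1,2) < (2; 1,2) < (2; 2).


|primitive collections| = 23. Relations:

  {0,5}:  v_{0} + v_{5} = 0  so sig = (2; —)
  {3,7}:  v_{3} + v_{7} = 0  so sig = (2; —)
  {4,9}:  v_{4} + v_{9} = 0  so sig = (2; —)
  {0,2}:  v_{0} + v_{2} = v_{4}  so sig = (2; 1)
  {0,6}:  v_{0} + v_{6} = v_{1}  so sig = (2; 1)
  {1,5}:  v_{1} + v_{5} = v_{6}  so sig = (2; 1)
  {2,7}:  v_{2} + v_{7} = v_{8}  so sig = (2; 1)
  {2,9}:  v_{2} + v_{9} = v_{5}  so sig = (2; 1)
  {3,8}:  v_{3} + v_{8} = v_{2}  so sig = (2; 1)
  {4,5}:  v_{4} + v_{5} = v_{2}  so sig = (2; 1)
  {0,1}:  v_{0} + v_{1} = v_{7} + v_{8}  so sig = (2; 1,1)
  {0,8}:  v_{0} + v_{8} = v_{4} + v_{7}  so sig = (2; 1,1)
  {1,3}:  v_{1} + v_{3} = v_{5} + v_{8}  so sig = (2; 1,1)
  {8,9}:  v_{8} + v_{9} = v_{5} + v_{7}  so sig = (2; 1,1)
  {1,2}:  v_{1} + v_{2} = v_{5} + 2·v_{8}  so sig = (2; 1,2)
  {3,6}:  v_{3} + v_{6} = 2·v_{5} + v_{8}  so sig = (2; 1,2)
  {4,6}:  v_{4} + v_{6} = v_{5} + 2·v_{8}  so sig = (2; 1,2)
  {1,4}:  v_{1} + v_{4} = 2·v_{8}  so sig = (2; 2)
  {1,9}:  v_{1} + v_{9} = 2·v_{5} + 2·v_{7}  so sig = (2; 2,2)
  {2,6}:  v_{2} + v_{6} = 2·v_{5} + 2·v_{8}  so sig = (2; 2,2)
  {6,9}:  v_{6} + v_{9} = 3·v_{5} + 2·v_{7}  so sig = (2; 2,3)
  {5,7,8}:  v_{5} + v_{7} + v_{8} = v_{1}  so sig = (3; 1)
  {6,7,8}:  v_{6} + v_{7} + v_{8} = 2·v_{1}  so sig = (3; 2)

Hence PRS(X_Σ) =
[(2; —), (2; —), (2; —), (2; 1), (2; 1), (2; 1), (2; 1), (2; 1), (2; 1), (2; 1), (2; 1,1), (2; 1,1), (2; 1,1), (2; 1,1), (2; 1,2), (2; 1,2), (2; 1,2), (2; 2), (2; 2,2), (2; 2,2), (2; 2,3), (3; 1), (3; 2)]


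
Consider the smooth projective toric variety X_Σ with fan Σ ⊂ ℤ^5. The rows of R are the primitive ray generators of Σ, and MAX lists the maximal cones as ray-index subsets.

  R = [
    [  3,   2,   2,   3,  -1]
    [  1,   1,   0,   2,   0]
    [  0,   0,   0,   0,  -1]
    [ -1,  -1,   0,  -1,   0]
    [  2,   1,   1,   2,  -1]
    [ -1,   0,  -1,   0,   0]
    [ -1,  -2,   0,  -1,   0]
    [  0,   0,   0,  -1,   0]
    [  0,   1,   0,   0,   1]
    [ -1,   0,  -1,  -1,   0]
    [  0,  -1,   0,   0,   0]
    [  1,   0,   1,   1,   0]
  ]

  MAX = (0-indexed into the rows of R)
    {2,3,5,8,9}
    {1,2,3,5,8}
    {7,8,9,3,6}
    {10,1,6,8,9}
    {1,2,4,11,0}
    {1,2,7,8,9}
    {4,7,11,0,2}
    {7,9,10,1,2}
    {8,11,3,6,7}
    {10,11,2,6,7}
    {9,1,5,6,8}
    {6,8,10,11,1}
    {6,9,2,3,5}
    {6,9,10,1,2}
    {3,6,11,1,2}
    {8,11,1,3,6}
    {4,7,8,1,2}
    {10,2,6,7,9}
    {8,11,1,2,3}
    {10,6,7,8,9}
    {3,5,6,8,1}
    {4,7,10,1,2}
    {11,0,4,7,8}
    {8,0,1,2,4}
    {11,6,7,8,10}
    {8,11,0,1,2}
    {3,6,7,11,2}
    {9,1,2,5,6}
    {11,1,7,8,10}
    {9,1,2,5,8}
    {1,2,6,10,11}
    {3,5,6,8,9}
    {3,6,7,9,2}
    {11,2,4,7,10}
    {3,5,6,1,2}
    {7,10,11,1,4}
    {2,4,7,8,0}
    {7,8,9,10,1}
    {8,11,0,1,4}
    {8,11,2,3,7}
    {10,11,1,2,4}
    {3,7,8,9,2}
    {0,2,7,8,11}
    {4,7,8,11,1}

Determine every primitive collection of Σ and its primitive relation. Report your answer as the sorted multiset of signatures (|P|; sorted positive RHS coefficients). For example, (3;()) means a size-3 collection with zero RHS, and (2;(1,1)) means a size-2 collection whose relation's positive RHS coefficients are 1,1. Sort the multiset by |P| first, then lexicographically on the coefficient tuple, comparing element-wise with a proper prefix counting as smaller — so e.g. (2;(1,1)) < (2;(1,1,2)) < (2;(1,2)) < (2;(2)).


Σ has 23 primitive collections:

  P={9,11}:  v_{9} + v_{11} = 0 ; sig = (2;())
  P={3,10}:  v_{3} + v_{10} = v_{6} ; sig = (2;(1))
  P={5,7}:  v_{5} + v_{7} = v_{9} ; sig = (2;(1))
  P={0,10}:  v_{0} + v_{10} = v_{4} + v_{11} ; sig = (2;(1,1))
  P={3,4}:  v_{3} + v_{4} = v_{2} + v_{11} ; sig = (2;(1,1))
  P={4,5}:  v_{4} + v_{5} = v_{1} + v_{2} ; sig = (2;(1,1))
  P={5,11}:  v_{5} + v_{11} = v_{1} + v_{3} ; sig = (2;(1,1))
  P={0,9}:  v_{0} + v_{9} = v_{2} + v_{4} + v_{8} ; sig = (2;(1,1,1))
  P={4,6}:  v_{4} + v_{6} = v_{2} + v_{10} + v_{11} ; sig = (2;(1,1,1))
  P={4,9}:  v_{4} + v_{9} = v_{1} + v_{2} + v_{7} ; sig = (2;(1,1,1))
  P={5,10}:  v_{5} + v_{10} = v_{1} + v_{6} + v_{9} ; sig = (2;(1,1,1))
  P={0,5}:  v_{0} + v_{5} = v_{1} + 2·v_{2} + v_{8} + v_{11} ; sig = (2;(1,1,1,2))
  P={0,6}:  v_{0} + v_{6} = v_{2} + 2·v_{11} ; sig = (2;(1,2))
  P={0,3}:  v_{0} + v_{3} = 2·v_{2} + v_{8} + 2·v_{11} ; sig = (2;(1,2,2))
  P={1,3,7}:  v_{1} + v_{3} + v_{7} = 0 ; sig = (3;())
  P={2,8,10}:  v_{2} + v_{8} + v_{10} = 0 ; sig = (3;())
  P={1,3,9}:  v_{1} + v_{3} + v_{9} = v_{5} ; sig = (3;(1))
  P={1,6,7}:  v_{1} + v_{6} + v_{7} = v_{10} ; sig = (3;(1))
  P={2,6,8}:  v_{2} + v_{6} + v_{8} = v_{3} ; sig = (3;(1))
  P={4,8,10}:  v_{4} + v_{8} + v_{10} = v_{1} + v_{7} + v_{11} ; sig = (3;(1,1,1))
  P={0,1,7}:  v_{0} + v_{1} + v_{7} = 2·v_{4} + v_{8} ; sig = (3;(1,2))
  P={1,2,7,11}:  v_{1} + v_{2} + v_{7} + v_{11} = v_{4} ; sig = (4;(1))
  P={2,4,8,11}:  v_{2} + v_{4} + v_{8} + v_{11} = v_{0} ; sig = (4;(1))

Hence PRS(X_Σ) =
{ (2;()),  (2;(1)) ×2,  (2;(1,1)) ×4,  (2;(1,1,1)) ×4,  (2;(1,1,1,2)),  (2;(1,2)),  (2;(1,2,2)),  (3;()) ×2,  (3;(1)) ×3,  (3;(1,1,1)),  (3;(1,2)),  (4;(1)) ×2 }


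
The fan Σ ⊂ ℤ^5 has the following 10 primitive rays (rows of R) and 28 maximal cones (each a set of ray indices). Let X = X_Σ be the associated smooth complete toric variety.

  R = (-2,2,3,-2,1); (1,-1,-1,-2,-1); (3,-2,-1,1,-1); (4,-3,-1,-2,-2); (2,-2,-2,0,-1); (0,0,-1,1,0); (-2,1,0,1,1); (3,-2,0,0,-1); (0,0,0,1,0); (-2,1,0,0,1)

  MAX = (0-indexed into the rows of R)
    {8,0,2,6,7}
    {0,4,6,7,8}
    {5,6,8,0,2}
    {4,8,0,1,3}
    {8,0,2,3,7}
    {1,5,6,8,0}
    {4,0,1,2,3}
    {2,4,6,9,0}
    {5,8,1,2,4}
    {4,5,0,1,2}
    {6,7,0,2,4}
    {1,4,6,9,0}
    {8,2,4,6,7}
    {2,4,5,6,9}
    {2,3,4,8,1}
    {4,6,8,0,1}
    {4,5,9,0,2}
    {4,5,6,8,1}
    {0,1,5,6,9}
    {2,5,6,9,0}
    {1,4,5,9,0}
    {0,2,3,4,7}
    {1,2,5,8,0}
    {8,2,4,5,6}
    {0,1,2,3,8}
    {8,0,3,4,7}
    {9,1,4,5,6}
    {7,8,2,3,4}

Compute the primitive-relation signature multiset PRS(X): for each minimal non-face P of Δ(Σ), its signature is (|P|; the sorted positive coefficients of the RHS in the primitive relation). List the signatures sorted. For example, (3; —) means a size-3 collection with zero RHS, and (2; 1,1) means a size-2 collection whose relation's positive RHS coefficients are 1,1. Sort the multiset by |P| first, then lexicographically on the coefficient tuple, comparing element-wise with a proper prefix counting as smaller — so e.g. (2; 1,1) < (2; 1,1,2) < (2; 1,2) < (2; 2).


Minimal non-faces — 12 found among 10 rays, 28 max cones:

  P={1,7}:  v_{1} + v_{7} = v_{3}  →  sig = (2; 1)
  P={5,7}:  v_{5} + v_{7} = v_{2}  →  sig = (2; 1)
  P={8,9}:  v_{8} + v_{9} = v_{6}  →  sig = (2; 1)
  P={3,5}:  v_{3} + v_{5} = v_{1} + v_{2}  →  sig = (2; 1,1)
  P={7,9}:  v_{7} + v_{9} = v_{0} + v_{2} + v_{4} + v_{6}  →  sig = (2; 1,1,1,1)
  P={3,6}:  v_{3} + v_{6} = v_{0} + 2·v_{4} + v_{8}  →  sig = (2; 1,1,2)
  P={3,9}:  v_{3} + v_{9} = v_{0} + 2·v_{4}  →  sig = (2; 1,2)
  P={1,2,6}:  v_{1} + v_{2} + v_{6} = v_{4}  →  sig = (3; 1)
  P={1,2,9}:  v_{1} + v_{2} + v_{9} = v_{0} + 2·v_{4} + v_{5}  →  sig = (3; 1,1,2)
  P={0,4,5,8}:  v_{0} + v_{4} + v_{5} + v_{8} = 0  →  sig = (4; —)
  P={0,2,4,8}:  v_{0} + v_{2} + v_{4} + v_{8} = v_{7}  →  sig = (4; 1)
  P={0,4,5,6}:  v_{0} + v_{4} + v_{5} + v_{6} = v_{9}  →  sig = (4; 1)

Hence PRS(X_Σ) =
[(2; 1), (2; 1), (2; 1), (2; 1,1), (2; 1,1,1,1), (2; 1,1,2), (2; 1,2), (3; 1), (3; 1,1,2), (4; —), (4; 1), (4; 1)]


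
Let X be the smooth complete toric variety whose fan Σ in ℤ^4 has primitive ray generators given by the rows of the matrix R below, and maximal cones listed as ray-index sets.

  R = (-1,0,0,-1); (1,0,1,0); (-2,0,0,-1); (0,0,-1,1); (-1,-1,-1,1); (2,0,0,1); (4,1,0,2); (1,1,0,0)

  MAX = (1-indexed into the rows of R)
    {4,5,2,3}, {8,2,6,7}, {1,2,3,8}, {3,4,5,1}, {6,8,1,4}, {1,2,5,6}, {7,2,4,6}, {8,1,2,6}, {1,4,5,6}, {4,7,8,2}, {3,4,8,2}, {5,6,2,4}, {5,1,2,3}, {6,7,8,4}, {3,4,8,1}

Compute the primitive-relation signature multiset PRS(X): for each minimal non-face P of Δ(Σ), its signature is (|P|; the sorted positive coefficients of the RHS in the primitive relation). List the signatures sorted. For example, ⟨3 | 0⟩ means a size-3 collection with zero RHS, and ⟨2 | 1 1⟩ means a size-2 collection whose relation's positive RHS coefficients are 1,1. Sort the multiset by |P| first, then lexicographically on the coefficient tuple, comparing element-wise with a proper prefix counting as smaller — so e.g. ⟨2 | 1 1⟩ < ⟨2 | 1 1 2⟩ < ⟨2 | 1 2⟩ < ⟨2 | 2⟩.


The 7 primitive collections of Σ (r=8, n=4):

  P={3,6}:  v_{3} + v_{6} = 0 — sig = ⟨2 | 0⟩
  P={5,8}:  v_{5} + v_{8} = v_{4} — sig = ⟨2 | 1⟩
  P={1,7}:  v_{1} + v_{7} = v_{6} + v_{8} — sig = ⟨2 | 1 1⟩
  P={3,7}:  v_{3} + v_{7} = v_{2} + v_{4} + v_{8} — sig = ⟨2 | 1 1 1⟩
  P={5,7}:  v_{5} + v_{7} = v_{2} + 2·v_{4} + v_{6} — sig = ⟨2 | 1 1 2⟩
  P={1,2,4}:  v_{1} + v_{2} + v_{4} = 0 — sig = ⟨3 | 0⟩
  P={2,4,6,8}:  v_{2} + v_{4} + v_{6} + v_{8} = v_{7} — sig = ⟨4 | 1⟩

Hence PRS(X_Σ) =
    ⟨2 | 0⟩
    ⟨2 | 1⟩
    ⟨2 | 1 1⟩
    ⟨2 | 1 1 1⟩
    ⟨2 | 1 1 2⟩
    ⟨3 | 0⟩
    ⟨4 | 1⟩


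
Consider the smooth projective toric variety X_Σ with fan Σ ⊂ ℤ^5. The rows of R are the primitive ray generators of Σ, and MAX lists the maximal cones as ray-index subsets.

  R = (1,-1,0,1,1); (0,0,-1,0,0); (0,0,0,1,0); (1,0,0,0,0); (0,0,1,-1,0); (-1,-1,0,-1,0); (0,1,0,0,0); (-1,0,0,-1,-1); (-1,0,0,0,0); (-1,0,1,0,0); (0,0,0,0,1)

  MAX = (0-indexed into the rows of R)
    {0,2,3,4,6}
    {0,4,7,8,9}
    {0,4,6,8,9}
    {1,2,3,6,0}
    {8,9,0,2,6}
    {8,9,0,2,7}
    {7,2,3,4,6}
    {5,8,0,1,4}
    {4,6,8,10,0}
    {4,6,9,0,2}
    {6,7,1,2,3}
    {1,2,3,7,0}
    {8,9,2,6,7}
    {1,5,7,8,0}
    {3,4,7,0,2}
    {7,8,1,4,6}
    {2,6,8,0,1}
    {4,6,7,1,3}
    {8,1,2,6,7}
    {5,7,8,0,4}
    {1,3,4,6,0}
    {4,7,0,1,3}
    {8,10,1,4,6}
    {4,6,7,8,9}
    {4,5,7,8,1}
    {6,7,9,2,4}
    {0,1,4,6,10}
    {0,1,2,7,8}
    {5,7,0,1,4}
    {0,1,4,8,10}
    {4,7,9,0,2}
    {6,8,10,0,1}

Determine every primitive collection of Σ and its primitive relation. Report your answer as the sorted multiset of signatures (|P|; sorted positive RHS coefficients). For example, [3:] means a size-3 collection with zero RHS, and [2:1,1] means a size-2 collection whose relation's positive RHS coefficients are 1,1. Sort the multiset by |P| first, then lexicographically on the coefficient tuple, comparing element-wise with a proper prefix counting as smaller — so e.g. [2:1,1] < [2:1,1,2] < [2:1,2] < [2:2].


|primitive collections| = 17. Relations:

  P = {3,8}:  v_{3} + v_{8} = 0  so sig = [2:]
  P = {1,9}:  v_{1} + v_{9} = v_{8}  so sig = [2:1]
  P = {3,9}:  v_{3} + v_{9} = v_{2} + v_{4}  so sig = [2:1,1]
  P = {2,5}:  v_{2} + v_{5} = v_{0} + v_{7} + v_{8}  so sig = [2:1,1,1]
  P = {2,10}:  v_{2} + v_{10} = v_{0} + v_{6} + v_{8}  so sig = [2:1,1,1]
  P = {5,6}:  v_{5} + v_{6} = v_{1} + v_{4} + v_{8}  so sig = [2:1,1,1]
  P = {7,10}:  v_{7} + v_{10} = v_{1} + v_{4} + v_{8}  so sig = [2:1,1,1]
  P = {3,5}:  v_{3} + v_{5} = v_{0} + v_{1} + v_{4} + v_{7}  so sig = [2:1,1,1,1]
  P = {3,10}:  v_{3} + v_{10} = v_{0} + v_{1} + v_{4} + v_{6}  so sig = [2:1,1,1,1]
  P = {5,9}:  v_{5} + v_{9} = v_{0} + v_{4} + v_{7} + 2·v_{8}  so sig = [2:1,1,1,2]
  P = {9,10}:  v_{9} + v_{10} = v_{0} + v_{4} + v_{6} + 2·v_{8}  so sig = [2:1,1,1,2]
  P = {5,10}:  v_{5} + v_{10} = v_{0} + 2·v_{1} + 2·v_{4} + 2·v_{8}  so sig = [2:1,2,2,2]
  P = {0,6,7}:  v_{0} + v_{6} + v_{7} = 0  so sig = [3:]
  P = {1,2,4}:  v_{1} + v_{2} + v_{4} = 0  so sig = [3:]
  P = {2,4,8}:  v_{2} + v_{4} + v_{8} = v_{9}  so sig = [3:1]
  P = {0,1,4,6,8}:  v_{0} + v_{1} + v_{4} + v_{6} + v_{8} = v_{10}  so sig = [5:1]
  P = {0,1,4,7,8}:  v_{0} + v_{1} + v_{4} + v_{7} + v_{8} = v_{5}  so sig = [5:1]

Hence PRS(X_Σ) =
    |P|=2: 12 collections, coeffs (), (1), (1,1), (1,1,1), (1,1,1), (1,1,1), (1,1,1), (1,1,1,1), (1,1,1,1), (1,1,1,2), (1,1,1,2), (1,2,2,2)
    |P|=3: 3 collections, coeffs (), (), (1)
    |P|=5: 2 collections, coeffs (1), (1)


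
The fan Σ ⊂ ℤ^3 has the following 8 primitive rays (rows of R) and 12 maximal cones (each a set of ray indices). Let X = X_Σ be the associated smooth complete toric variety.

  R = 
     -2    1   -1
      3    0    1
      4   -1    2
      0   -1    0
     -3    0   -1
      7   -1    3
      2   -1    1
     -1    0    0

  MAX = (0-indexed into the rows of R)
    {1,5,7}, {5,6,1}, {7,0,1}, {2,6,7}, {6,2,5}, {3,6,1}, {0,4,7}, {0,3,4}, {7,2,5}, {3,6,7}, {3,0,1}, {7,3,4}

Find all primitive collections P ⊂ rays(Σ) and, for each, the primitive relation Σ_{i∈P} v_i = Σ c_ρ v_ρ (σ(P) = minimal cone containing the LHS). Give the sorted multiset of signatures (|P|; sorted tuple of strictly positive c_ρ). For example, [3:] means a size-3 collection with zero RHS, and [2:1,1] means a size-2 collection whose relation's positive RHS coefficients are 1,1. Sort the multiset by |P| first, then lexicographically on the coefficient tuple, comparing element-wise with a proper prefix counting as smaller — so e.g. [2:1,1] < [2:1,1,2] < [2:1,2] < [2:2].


Σ has 14 primitive collections:

  P={0,6}:  v_{0} + v_{6} = 0 ; sig = [2:]
  P={1,4}:  v_{1} + v_{4} = 0 ; sig = [2:]
  P={1,2}:  v_{1} + v_{2} = v_{5} ; sig = [2:1]
  P={4,5}:  v_{4} + v_{5} = v_{2} ; sig = [2:1]
  P={0,2}:  v_{0} + v_{2} = v_{1} + v_{7} ; sig = [2:1,1]
  P={2,4}:  v_{2} + v_{4} = v_{6} + v_{7} ; sig = [2:1,1]
  P={4,6}:  v_{4} + v_{6} = v_{3} + v_{7} ; sig = [2:1,1]
  P={0,5}:  v_{0} + v_{5} = 2·v_{1} + v_{7} ; sig = [2:1,2]
  P={3,5}:  v_{3} + v_{5} = v_{1} + 2·v_{6} ; sig = [2:1,2]
  P={2,3}:  v_{2} + v_{3} = 2·v_{6} ; sig = [2:2]
  P={0,3,7}:  v_{0} + v_{3} + v_{7} = v_{4} ; sig = [3:1]
  P={1,3,7}:  v_{1} + v_{3} + v_{7} = v_{6} ; sig = [3:1]
  P={1,6,7}:  v_{1} + v_{6} + v_{7} = v_{2} ; sig = [3:1]
  P={5,6,7}:  v_{5} + v_{6} + v_{7} = 2·v_{2} ; sig = [3:2]

Sorted signature multiset PRS(X):
    |P|=2: 10 collections, coeffs (), (), (1), (1), (1,1), (1,1), (1,1), (1,2), (1,2), (2)
    |P|=3: 4 collections, coeffs (1), (1), (1), (2)


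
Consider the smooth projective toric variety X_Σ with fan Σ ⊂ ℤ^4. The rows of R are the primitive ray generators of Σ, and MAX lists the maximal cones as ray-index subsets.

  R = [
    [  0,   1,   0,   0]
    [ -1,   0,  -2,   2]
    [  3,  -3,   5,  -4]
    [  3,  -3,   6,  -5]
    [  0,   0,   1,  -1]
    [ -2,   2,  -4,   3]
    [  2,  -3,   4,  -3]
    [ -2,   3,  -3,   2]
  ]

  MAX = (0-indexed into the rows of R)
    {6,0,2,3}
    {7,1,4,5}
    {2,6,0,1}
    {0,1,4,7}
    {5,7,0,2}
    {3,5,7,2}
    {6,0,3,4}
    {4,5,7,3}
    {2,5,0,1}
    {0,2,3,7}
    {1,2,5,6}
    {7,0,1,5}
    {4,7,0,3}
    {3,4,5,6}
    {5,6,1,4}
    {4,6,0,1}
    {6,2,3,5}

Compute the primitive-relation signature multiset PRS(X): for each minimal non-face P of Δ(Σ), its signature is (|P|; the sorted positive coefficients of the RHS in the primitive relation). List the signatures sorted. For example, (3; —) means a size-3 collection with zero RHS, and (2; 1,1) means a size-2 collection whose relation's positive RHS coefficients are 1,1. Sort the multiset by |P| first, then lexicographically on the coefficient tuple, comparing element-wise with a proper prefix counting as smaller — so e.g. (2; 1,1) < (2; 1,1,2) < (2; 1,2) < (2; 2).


The 7 primitive collections of Σ (r=8, n=4):

  P={1,3}:  v_{1} + v_{3} = v_{6}  ⟹  sig = (2; 1)
  P={2,4}:  v_{2} + v_{4} = v_{3}  ⟹  sig = (2; 1)
  P={6,7}:  v_{6} + v_{7} = v_{4}  ⟹  sig = (2; 1)
  P={0,5,6}:  v_{0} + v_{5} + v_{6} = 0  ⟹  sig = (3; —)
  P={1,2,7}:  v_{1} + v_{2} + v_{7} = 0  ⟹  sig = (3; —)
  P={0,4,5}:  v_{0} + v_{4} + v_{5} = v_{7}  ⟹  sig = (3; 1)
  P={0,3,5}:  v_{0} + v_{3} + v_{5} = v_{2} + v_{7}  ⟹  sig = (3; 1,1)

so the primitive-relation signature multiset is
    (2; 1)
    (2; 1)
    (2; 1)
    (3; —)
    (3; —)
    (3; 1)
    (3; 1,1)


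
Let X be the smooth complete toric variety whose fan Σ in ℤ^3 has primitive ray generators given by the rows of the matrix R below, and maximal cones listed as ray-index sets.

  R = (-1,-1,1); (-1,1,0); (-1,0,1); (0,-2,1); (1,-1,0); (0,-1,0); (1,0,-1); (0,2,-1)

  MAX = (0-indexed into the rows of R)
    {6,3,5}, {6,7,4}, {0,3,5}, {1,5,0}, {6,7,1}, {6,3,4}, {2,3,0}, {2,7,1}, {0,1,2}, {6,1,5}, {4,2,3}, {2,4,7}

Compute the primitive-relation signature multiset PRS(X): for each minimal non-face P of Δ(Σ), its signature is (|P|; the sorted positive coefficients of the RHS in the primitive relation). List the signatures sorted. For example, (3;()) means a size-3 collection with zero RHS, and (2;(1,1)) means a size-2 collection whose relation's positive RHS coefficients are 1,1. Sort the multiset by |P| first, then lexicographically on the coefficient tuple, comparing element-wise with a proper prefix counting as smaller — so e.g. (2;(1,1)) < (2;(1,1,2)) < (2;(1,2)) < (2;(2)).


Primitive collections (10):

  P={1,4}:  v_{1} + v_{4} = 0  →  sig = (2;())
  P={2,6}:  v_{2} + v_{6} = 0  →  sig = (2;())
  P={3,7}:  v_{3} + v_{7} = 0  →  sig = (2;())
  P={0,4}:  v_{0} + v_{4} = v_{3}  →  sig = (2;(1))
  P={0,6}:  v_{0} + v_{6} = v_{5}  →  sig = (2;(1))
  P={0,7}:  v_{0} + v_{7} = v_{1}  →  sig = (2;(1))
  P={1,3}:  v_{1} + v_{3} = v_{0}  →  sig = (2;(1))
  P={2,5}:  v_{2} + v_{5} = v_{0}  →  sig = (2;(1))
  P={4,5}:  v_{4} + v_{5} = v_{3} + v_{6}  →  sig = (2;(1,1))
  P={5,7}:  v_{5} + v_{7} = v_{1} + v_{6}  →  sig = (2;(1,1))

Sorted signature multiset PRS(X):
    (2;())
    (2;())
    (2;())
    (2;(1))
    (2;(1))
    (2;(1))
    (2;(1))
    (2;(1))
    (2;(1,1))
    (2;(1,1))


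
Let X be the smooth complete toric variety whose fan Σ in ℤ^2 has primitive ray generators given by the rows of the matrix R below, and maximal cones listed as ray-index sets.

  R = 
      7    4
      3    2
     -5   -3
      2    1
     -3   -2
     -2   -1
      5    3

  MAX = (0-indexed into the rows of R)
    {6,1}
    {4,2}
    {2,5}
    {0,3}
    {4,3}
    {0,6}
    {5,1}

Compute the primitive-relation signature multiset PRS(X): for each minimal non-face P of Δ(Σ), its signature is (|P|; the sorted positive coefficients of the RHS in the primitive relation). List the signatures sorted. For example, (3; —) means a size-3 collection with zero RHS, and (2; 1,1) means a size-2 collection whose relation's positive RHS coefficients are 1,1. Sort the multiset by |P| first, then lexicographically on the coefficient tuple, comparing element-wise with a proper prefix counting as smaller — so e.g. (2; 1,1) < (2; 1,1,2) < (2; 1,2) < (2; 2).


Minimal non-faces — 14 found among 7 rays, 7 max cones:

  • {1,4}:  v_{1} + v_{4} = 0 ; sig = (2; —)
  • {2,6}:  v_{2} + v_{6} = 0 ; sig = (2; —)
  • {3,5}:  v_{3} + v_{5} = 0 ; sig = (2; —)
  • {0,2}:  v_{0} + v_{2} = v_{3} ; sig = (2; 1)
  • {0,5}:  v_{0} + v_{5} = v_{6} ; sig = (2; 1)
  • {1,2}:  v_{1} + v_{2} = v_{5} ; sig = (2; 1)
  • {1,3}:  v_{1} + v_{3} = v_{6} ; sig = (2; 1)
  • {2,3}:  v_{2} + v_{3} = v_{4} ; sig = (2; 1)
  • {3,6}:  v_{3} + v_{6} = v_{0} ; sig = (2; 1)
  • {4,5}:  v_{4} + v_{5} = v_{2} ; sig = (2; 1)
  • {4,6}:  v_{4} + v_{6} = v_{3} ; sig = (2; 1)
  • {5,6}:  v_{5} + v_{6} = v_{1} ; sig = (2; 1)
  • {0,1}:  v_{0} + v_{1} = 2·v_{6} ; sig = (2; 2)
  • {0,4}:  v_{0} + v_{4} = 2·v_{3} ; sig = (2; 2)

Hence PRS(X_Σ) =
[(2; —), (2; —), (2; —), (2; 1), (2; 1), (2; 1), (2; 1), (2; 1), (2; 1), (2; 1), (2; 1), (2; 1), (2; 2), (2; 2)]


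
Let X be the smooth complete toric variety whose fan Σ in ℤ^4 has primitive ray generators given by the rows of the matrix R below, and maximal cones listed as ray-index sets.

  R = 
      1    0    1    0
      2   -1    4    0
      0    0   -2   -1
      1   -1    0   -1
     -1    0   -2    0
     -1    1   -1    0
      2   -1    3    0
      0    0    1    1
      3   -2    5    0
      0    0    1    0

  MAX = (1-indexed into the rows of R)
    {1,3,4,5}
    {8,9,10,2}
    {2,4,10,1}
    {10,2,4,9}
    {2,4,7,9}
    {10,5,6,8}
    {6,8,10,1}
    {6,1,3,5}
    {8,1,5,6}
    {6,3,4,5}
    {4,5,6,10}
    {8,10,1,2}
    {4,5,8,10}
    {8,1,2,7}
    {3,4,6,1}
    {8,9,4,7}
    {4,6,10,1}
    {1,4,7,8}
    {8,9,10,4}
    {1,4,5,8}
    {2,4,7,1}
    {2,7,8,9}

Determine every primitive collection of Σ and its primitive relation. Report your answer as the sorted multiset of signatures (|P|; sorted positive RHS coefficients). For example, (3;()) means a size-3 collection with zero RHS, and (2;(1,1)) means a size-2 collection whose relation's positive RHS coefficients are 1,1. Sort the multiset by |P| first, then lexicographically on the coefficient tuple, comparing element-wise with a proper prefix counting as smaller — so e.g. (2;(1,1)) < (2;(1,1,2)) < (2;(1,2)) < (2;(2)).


|primitive collections| = 18. Relations:

  {6,9}:  v_{6} + v_{9} = v_{2}  ⟹  sig = (2;(1))
  {7,10}:  v_{7} + v_{10} = v_{2}  ⟹  sig = (2;(1))
  {3,7}:  v_{3} + v_{7} = v_{1} + v_{4}  ⟹  sig = (2;(1,1))
  {3,8}:  v_{3} + v_{8} = v_{1} + v_{5}  ⟹  sig = (2;(1,1))
  {3,9}:  v_{3} + v_{9} = v_{4} + v_{7}  ⟹  sig = (2;(1,1))
  {3,10}:  v_{3} + v_{10} = v_{4} + v_{6}  ⟹  sig = (2;(1,1))
  {5,7}:  v_{5} + v_{7} = v_{4} + v_{8}  ⟹  sig = (2;(1,1))
  {6,7}:  v_{6} + v_{7} = v_{1} + v_{10}  ⟹  sig = (2;(1,1))
  {2,3}:  v_{2} + v_{3} = v_{1} + v_{4} + v_{10}  ⟹  sig = (2;(1,1,1))
  {2,5}:  v_{2} + v_{5} = v_{4} + v_{8} + v_{10}  ⟹  sig = (2;(1,1,1))
  {2,6}:  v_{2} + v_{6} = v_{1} + 2·v_{10}  ⟹  sig = (2;(1,2))
  {5,9}:  v_{5} + v_{9} = 2·v_{4} + 2·v_{8} + v_{10}  ⟹  sig = (2;(1,2,2))
  {1,9}:  v_{1} + v_{9} = 2·v_{7}  ⟹  sig = (2;(2))
  {1,5,10}:  v_{1} + v_{5} + v_{10} = 0  ⟹  sig = (3;())
  {4,6,8}:  v_{4} + v_{6} + v_{8} = 0  ⟹  sig = (3;())
  {2,4,8}:  v_{2} + v_{4} + v_{8} = v_{9}  ⟹  sig = (3;(1))
  {1,4,5,6}:  v_{1} + v_{4} + v_{5} + v_{6} = v_{3}  ⟹  sig = (4;(1))
  {1,4,8,10}:  v_{1} + v_{4} + v_{8} + v_{10} = v_{7}  ⟹  sig = (4;(1))

Sorted signature multiset PRS(X):
[(2;(1)), (2;(1)), (2;(1,1)), (2;(1,1)), (2;(1,1)), (2;(1,1)), (2;(1,1)), (2;(1,1)), (2;(1,1,1)), (2;(1,1,1)), (2;(1,2)), (2;(1,2,2)), (2;(2)), (3;()), (3;()), (3;(1)), (4;(1)), (4;(1))]


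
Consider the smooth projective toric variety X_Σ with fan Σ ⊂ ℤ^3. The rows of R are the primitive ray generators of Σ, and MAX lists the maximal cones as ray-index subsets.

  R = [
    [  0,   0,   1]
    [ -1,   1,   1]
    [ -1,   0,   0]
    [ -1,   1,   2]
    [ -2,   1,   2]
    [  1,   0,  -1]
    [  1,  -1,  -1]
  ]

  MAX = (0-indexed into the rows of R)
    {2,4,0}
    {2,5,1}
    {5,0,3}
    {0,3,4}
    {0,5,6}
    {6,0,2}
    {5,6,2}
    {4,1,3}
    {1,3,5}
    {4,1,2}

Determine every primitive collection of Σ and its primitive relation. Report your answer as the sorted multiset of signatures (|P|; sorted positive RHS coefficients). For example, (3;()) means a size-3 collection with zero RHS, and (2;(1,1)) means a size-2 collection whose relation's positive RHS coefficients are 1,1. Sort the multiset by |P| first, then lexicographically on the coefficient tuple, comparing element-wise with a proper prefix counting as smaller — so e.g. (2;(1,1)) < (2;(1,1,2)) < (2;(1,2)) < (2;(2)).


Δ(Σ) — 7 vertices, 7 min non-faces:

  • {1,6}:  v_{1} + v_{6} = 0 — sig = (2;())
  • {0,1}:  v_{0} + v_{1} = v_{3} — sig = (2;(1))
  • {2,3}:  v_{2} + v_{3} = v_{4} — sig = (2;(1))
  • {3,6}:  v_{3} + v_{6} = v_{0} — sig = (2;(1))
  • {4,5}:  v_{4} + v_{5} = v_{1} — sig = (2;(1))
  • {4,6}:  v_{4} + v_{6} = v_{0} + v_{2} — sig = (2;(1,1))
  • {0,2,5}:  v_{0} + v_{2} + v_{5} = 0 — sig = (3;())

Signatures (|P|; sorted positive RHS coefficients), sorted:
    |P|=2: 6 collections, coeffs (), (1), (1), (1), (1), (1,1)
    |P|=3: 1 collection, coeffs ()


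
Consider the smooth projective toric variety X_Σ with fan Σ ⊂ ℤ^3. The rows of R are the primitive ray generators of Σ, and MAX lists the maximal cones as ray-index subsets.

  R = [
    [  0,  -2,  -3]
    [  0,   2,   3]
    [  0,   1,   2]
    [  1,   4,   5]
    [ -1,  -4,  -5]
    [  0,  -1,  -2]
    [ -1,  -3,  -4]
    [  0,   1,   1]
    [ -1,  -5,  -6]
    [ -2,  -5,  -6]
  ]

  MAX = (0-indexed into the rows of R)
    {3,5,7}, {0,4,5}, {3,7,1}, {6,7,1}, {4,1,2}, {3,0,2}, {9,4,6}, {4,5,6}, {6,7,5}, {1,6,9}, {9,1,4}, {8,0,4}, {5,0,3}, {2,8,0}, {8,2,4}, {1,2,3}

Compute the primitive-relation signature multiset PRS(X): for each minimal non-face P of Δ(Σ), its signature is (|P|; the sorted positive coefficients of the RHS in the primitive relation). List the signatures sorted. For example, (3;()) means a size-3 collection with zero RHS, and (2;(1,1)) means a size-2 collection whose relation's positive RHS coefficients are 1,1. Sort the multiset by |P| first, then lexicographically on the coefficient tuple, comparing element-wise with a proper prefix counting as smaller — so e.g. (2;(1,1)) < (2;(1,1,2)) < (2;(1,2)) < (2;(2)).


Σ has 23 primitive collections:

  • {0,1}:  v_{0} + v_{1} = 0  ⟹  sig = (2;())
  • {2,5}:  v_{2} + v_{5} = 0  ⟹  sig = (2;())
  • {3,4}:  v_{3} + v_{4} = 0  ⟹  sig = (2;())
  • {0,7}:  v_{0} + v_{7} = v_{5}  ⟹  sig = (2;(1))
  • {1,5}:  v_{1} + v_{5} = v_{7}  ⟹  sig = (2;(1))
  • {2,7}:  v_{2} + v_{7} = v_{1}  ⟹  sig = (2;(1))
  • {3,6}:  v_{3} + v_{6} = v_{7}  ⟹  sig = (2;(1))
  • {4,7}:  v_{4} + v_{7} = v_{6}  ⟹  sig = (2;(1))
  • {7,8}:  v_{7} + v_{8} = v_{4}  ⟹  sig = (2;(1))
  • {0,6}:  v_{0} + v_{6} = v_{4} + v_{5}  ⟹  sig = (2;(1,1))
  • {0,9}:  v_{0} + v_{9} = v_{4} + v_{6}  ⟹  sig = (2;(1,1))
  • {1,8}:  v_{1} + v_{8} = v_{2} + v_{4}  ⟹  sig = (2;(1,1))
  • {2,6}:  v_{2} + v_{6} = v_{1} + v_{4}  ⟹  sig = (2;(1,1))
  • {3,8}:  v_{3} + v_{8} = v_{0} + v_{2}  ⟹  sig = (2;(1,1))
  • {3,9}:  v_{3} + v_{9} = v_{1} + v_{6}  ⟹  sig = (2;(1,1))
  • {5,8}:  v_{5} + v_{8} = v_{0} + v_{4}  ⟹  sig = (2;(1,1))
  • {7,9}:  v_{7} + v_{9} = v_{1} + 2·v_{6}  ⟹  sig = (2;(1,2))
  • {8,9}:  v_{8} + v_{9} = v_{1} + 3·v_{4}  ⟹  sig = (2;(1,3))
  • {5,9}:  v_{5} + v_{9} = 2·v_{6}  ⟹  sig = (2;(2))
  • {6,8}:  v_{6} + v_{8} = 2·v_{4}  ⟹  sig = (2;(2))
  • {2,9}:  v_{2} + v_{9} = 2·v_{1} + 2·v_{4}  ⟹  sig = (2;(2,2))
  • {0,2,4}:  v_{0} + v_{2} + v_{4} = v_{8}  ⟹  sig = (3;(1))
  • {1,4,6}:  v_{1} + v_{4} + v_{6} = v_{9}  ⟹  sig = (3;(1))

Signatures (|P|; sorted positive RHS coefficients), sorted:
    |P|=2: 21 collections, coeffs (), (), (), (1), (1), (1), (1), (1), (1), (1,1), (1,1), (1,1), (1,1), (1,1), (1,1), (1,1), (1,2), (1,3), (2), (2), (2,2)
    |P|=3: 2 collections, coeffs (1), (1)


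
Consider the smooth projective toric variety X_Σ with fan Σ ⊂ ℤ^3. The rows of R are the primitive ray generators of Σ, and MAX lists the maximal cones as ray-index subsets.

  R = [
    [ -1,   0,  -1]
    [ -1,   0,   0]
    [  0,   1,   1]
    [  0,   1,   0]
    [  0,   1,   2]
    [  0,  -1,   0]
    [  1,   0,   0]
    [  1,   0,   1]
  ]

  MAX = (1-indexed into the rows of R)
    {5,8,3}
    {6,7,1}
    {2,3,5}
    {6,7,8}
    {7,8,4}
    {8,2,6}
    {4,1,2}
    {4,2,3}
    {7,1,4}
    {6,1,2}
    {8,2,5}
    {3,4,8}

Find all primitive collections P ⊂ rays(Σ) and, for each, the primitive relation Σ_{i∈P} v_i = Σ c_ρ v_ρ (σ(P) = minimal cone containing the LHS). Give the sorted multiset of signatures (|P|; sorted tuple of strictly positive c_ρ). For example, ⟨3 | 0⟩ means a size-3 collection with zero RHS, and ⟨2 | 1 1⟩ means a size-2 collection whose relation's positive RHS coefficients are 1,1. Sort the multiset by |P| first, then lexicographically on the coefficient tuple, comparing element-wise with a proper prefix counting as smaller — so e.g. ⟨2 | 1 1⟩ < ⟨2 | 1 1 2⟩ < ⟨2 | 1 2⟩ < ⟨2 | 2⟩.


The 12 primitive collections of Σ (r=8, n=3):

  P = {1,8}:  v_{1} + v_{8} = 0  →  sig = ⟨2 | 0⟩
  P = {2,7}:  v_{2} + v_{7} = 0  →  sig = ⟨2 | 0⟩
  P = {4,6}:  v_{4} + v_{6} = 0  →  sig = ⟨2 | 0⟩
  P = {1,3}:  v_{1} + v_{3} = v_{2} + v_{4}  →  sig = ⟨2 | 1 1⟩
  P = {1,5}:  v_{1} + v_{5} = v_{2} + v_{3}  →  sig = ⟨2 | 1 1⟩
  P = {3,6}:  v_{3} + v_{6} = v_{2} + v_{8}  →  sig = ⟨2 | 1 1⟩
  P = {3,7}:  v_{3} + v_{7} = v_{4} + v_{8}  →  sig = ⟨2 | 1 1⟩
  P = {5,7}:  v_{5} + v_{7} = v_{3} + v_{8}  →  sig = ⟨2 | 1 1⟩
  P = {4,5}:  v_{4} + v_{5} = 2·v_{3}  →  sig = ⟨2 | 2⟩
  P = {5,6}:  v_{5} + v_{6} = 2·v_{2} + 2·v_{8}  →  sig = ⟨2 | 2 2⟩
  P = {2,3,8}:  v_{2} + v_{3} + v_{8} = v_{5}  →  sig = ⟨3 | 1⟩
  P = {2,4,8}:  v_{2} + v_{4} + v_{8} = v_{3}  →  sig = ⟨3 | 1⟩

Signatures (|P|; sorted positive RHS coefficients), sorted:
[⟨2 | 0⟩, ⟨2 | 0⟩, ⟨2 | 0⟩, ⟨2 | 1 1⟩, ⟨2 | 1 1⟩, ⟨2 | 1 1⟩, ⟨2 | 1 1⟩, ⟨2 | 1 1⟩, ⟨2 | 2⟩, ⟨2 | 2 2⟩, ⟨3 | 1⟩, ⟨3 | 1⟩]


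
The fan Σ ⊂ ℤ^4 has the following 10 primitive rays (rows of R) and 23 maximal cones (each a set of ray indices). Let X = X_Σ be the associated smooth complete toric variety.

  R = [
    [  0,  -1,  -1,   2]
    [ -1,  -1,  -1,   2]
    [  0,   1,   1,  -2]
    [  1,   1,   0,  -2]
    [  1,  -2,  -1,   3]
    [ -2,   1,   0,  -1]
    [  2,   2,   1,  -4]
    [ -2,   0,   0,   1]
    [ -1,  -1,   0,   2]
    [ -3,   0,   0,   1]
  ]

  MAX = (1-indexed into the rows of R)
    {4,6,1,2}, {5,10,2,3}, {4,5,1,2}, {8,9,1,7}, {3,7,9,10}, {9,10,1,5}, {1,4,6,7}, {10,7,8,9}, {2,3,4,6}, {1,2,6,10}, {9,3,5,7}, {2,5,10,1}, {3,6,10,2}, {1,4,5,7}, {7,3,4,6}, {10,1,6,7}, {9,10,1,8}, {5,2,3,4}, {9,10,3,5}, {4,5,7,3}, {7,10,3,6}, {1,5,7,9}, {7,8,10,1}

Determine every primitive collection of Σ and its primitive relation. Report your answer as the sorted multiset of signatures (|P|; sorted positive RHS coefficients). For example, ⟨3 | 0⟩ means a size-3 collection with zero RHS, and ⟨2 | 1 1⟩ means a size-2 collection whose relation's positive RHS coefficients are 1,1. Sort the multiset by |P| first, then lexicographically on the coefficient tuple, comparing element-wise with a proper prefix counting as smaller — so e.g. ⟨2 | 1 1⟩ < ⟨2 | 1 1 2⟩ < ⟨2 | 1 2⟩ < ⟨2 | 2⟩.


Σ has 14 primitive collections:

  {1,3}:  v_{1} + v_{3} = 0  →  sig = ⟨2 | 0⟩
  {4,9}:  v_{4} + v_{9} = 0  →  sig = ⟨2 | 0⟩
  {2,7}:  v_{2} + v_{7} = v_{4}  →  sig = ⟨2 | 1⟩
  {4,10}:  v_{4} + v_{10} = v_{6}  →  sig = ⟨2 | 1⟩
  {5,6}:  v_{5} + v_{6} = v_{2}  →  sig = ⟨2 | 1⟩
  {6,9}:  v_{6} + v_{9} = v_{10}  →  sig = ⟨2 | 1⟩
  {2,8}:  v_{2} + v_{8} = v_{1} + v_{10}  →  sig = ⟨2 | 1 1⟩
  {2,9}:  v_{2} + v_{9} = v_{5} + v_{10}  →  sig = ⟨2 | 1 1⟩
  {5,8}:  v_{5} + v_{8} = v_{1} + v_{9}  →  sig = ⟨2 | 1 1⟩
  {3,8}:  v_{3} + v_{8} = v_{7} + v_{9} + v_{10}  →  sig = ⟨2 | 1 1 1⟩
  {4,8}:  v_{4} + v_{8} = v_{1} + v_{7} + v_{10}  →  sig = ⟨2 | 1 1 1⟩
  {6,8}:  v_{6} + v_{8} = v_{1} + v_{7} + 2·v_{10}  →  sig = ⟨2 | 1 1 2⟩
  {5,7,10}:  v_{5} + v_{7} + v_{10} = 0  →  sig = ⟨3 | 0⟩
  {1,7,9,10}:  v_{1} + v_{7} + v_{9} + v_{10} = v_{8}  →  sig = ⟨4 | 1⟩

Signatures (|P|; sorted positive RHS coefficients), sorted:
[⟨2 | 0⟩, ⟨2 | 0⟩, ⟨2 | 1⟩, ⟨2 | 1⟩, ⟨2 | 1⟩, ⟨2 | 1⟩, ⟨2 | 1 1⟩, ⟨2 | 1 1⟩, ⟨2 | 1 1⟩, ⟨2 | 1 1 1⟩, ⟨2 | 1 1 1⟩, ⟨2 | 1 1 2⟩, ⟨3 | 0⟩, ⟨4 | 1⟩]


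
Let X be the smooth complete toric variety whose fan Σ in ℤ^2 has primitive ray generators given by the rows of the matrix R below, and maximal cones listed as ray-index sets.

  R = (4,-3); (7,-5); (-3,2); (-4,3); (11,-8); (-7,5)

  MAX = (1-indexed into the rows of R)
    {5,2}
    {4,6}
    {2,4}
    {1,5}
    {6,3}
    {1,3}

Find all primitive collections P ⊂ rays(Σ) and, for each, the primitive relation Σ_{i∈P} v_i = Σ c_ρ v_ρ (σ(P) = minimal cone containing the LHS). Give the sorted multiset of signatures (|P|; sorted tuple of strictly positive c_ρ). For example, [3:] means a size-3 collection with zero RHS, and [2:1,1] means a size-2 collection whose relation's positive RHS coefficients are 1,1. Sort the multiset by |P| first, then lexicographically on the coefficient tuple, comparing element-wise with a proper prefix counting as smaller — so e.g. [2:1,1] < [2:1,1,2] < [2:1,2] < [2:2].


The 9 primitive collections of Σ (r=6, n=2):

  P = {1,4}:  v_{1} + v_{4} = 0  so sig = [2:]
  P = {2,6}:  v_{2} + v_{6} = 0  so sig = [2:]
  P = {1,2}:  v_{1} + v_{2} = v_{5}  so sig = [2:1]
  P = {1,6}:  v_{1} + v_{6} = v_{3}  so sig = [2:1]
  P = {2,3}:  v_{2} + v_{3} = v_{1}  so sig = [2:1]
  P = {3,4}:  v_{3} + v_{4} = v_{6}  so sig = [2:1]
  P = {4,5}:  v_{4} + v_{5} = v_{2}  so sig = [2:1]
  P = {5,6}:  v_{5} + v_{6} = v_{1}  so sig = [2:1]
  P = {3,5}:  v_{3} + v_{5} = 2·v_{1}  so sig = [2:2]

Sorted signature multiset PRS(X):
{ [2:] ×2,  [2:1] ×6,  [2:2] }


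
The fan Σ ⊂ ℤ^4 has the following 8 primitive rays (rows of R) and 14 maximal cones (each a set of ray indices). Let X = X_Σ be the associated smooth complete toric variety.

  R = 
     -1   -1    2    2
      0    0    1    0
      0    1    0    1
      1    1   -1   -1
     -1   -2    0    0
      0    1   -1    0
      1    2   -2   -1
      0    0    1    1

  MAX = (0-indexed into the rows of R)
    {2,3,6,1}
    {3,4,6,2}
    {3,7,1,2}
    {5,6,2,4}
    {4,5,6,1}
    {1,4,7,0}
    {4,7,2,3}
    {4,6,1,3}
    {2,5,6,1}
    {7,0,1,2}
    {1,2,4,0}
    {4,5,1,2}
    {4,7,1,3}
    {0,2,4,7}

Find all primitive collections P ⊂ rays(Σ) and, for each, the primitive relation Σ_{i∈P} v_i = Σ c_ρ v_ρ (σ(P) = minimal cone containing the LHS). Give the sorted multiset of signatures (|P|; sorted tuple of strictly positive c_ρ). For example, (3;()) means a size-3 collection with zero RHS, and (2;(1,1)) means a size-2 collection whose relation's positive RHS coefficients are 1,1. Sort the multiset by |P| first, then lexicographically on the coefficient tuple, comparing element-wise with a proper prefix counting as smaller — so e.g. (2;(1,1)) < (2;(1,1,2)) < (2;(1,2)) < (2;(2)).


|primitive collections| = 9. Relations:

  P = {0,3}:  v_{0} + v_{3} = v_{7}  ⇒ sig = (2;(1))
  P = {0,6}:  v_{0} + v_{6} = v_{2}  ⇒ sig = (2;(1))
  P = {3,5}:  v_{3} + v_{5} = v_{6}  ⇒ sig = (2;(1))
  P = {5,7}:  v_{5} + v_{7} = v_{2}  ⇒ sig = (2;(1))
  P = {6,7}:  v_{6} + v_{7} = v_{2} + v_{3}  ⇒ sig = (2;(1,1))
  P = {0,5}:  v_{0} + v_{5} = v_{1} + 2·v_{2} + v_{4}  ⇒ sig = (2;(1,1,2))
  P = {1,2,3,4}:  v_{1} + v_{2} + v_{3} + v_{4} = 0  ⇒ sig = (4;())
  P = {1,2,4,6}:  v_{1} + v_{2} + v_{4} + v_{6} = v_{5}  ⇒ sig = (4;(1))
  P = {1,2,4,7}:  v_{1} + v_{2} + v_{4} + v_{7} = v_{0}  ⇒ sig = (4;(1))

Signatures (|P|; sorted positive RHS coefficients), sorted:
    (2;(1))
    (2;(1))
    (2;(1))
    (2;(1))
    (2;(1,1))
    (2;(1,1,2))
    (4;())
    (4;(1))
    (4;(1))
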